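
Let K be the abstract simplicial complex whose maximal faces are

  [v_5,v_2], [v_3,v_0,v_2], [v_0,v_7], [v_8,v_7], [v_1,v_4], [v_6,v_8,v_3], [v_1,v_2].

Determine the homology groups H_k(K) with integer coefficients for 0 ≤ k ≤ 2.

Order the vertices as v_0 < v_1 < v_2 < v_3 < v_4 < v_5 < v_6 < v_7 < v_8. Listing each simplex with vertices in this order, K has dimension 2 with simplices:

  0-simplices (9): [v_0], [v_1], [v_2], [v_3], [v_4], [v_5], [v_6], [v_7], [v_8]
  1-simplices (11): [v_0,v_2], [v_0,v_3], [v_0,v_7], [v_1,v_2], [v_1,v_4], [v_2,v_3], [v_2,v_5], [v_3,v_6], [v_3,v_8], [v_6,v_8], [v_7,v_8]
  2-simplices (2): [v_0,v_2,v_3], [v_3,v_6,v_8]

Hence C_0 ≅ Z^9, C_1 ≅ Z^11, C_2 ≅ Z^2.

The boundary map ∂_1: C_1 → C_0 sends each edge [p,q] (with p < q) to q − p. For instance
  ∂[v_2,v_5] = [v_5] − [v_2].
The resulting 9×11 matrix has rank 8, and its Smith normal form has invariant factors (1,1,1,1,1,1,1,1).

The boundary map ∂_2: C_2 → C_1 maps a triangle to the signed sum of its edges. For instance
  ∂[v_3,v_6,v_8] = [v_6,v_8] − [v_3,v_8] + [v_3,v_6],
  ∂[v_0,v_2,v_3] = [v_2,v_3] − [v_0,v_3] + [v_0,v_2].
The 11×2 boundary matrix has rank 2 and Smith normal form diag(1,1).

Now H_k = ker ∂_k / im ∂_{k+1}, so:

  H_0: rank C_0 − rank ∂_1 = 9 − 8 = 1, and the invariant factors of ∂_1 are all 1, so H_0 = Z.
  H_1: rank ker ∂_1 − rank ∂_2 = (11 − 8) − 2 = 1, and the invariant factors of ∂_2 are all 1, so H_1 = Z.
  H_2: rank ker ∂_2 − rank ∂_3 = (2 − 2) − 0 = 0, and there is no ∂_3, so H_2 = 0.

H_0 ≅ Z,  H_1 ≅ Z,  H_2 = 0.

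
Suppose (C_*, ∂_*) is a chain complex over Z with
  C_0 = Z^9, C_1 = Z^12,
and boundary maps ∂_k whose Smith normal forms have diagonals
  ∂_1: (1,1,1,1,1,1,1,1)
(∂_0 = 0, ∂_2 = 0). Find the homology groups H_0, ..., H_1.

H_0 ≅ Z,  H_1 ≅ Z^4.

H_0: b_0 = 9 − 0 − 8 = 1; torsion from ∂_1 factors > 1: none. So H_0 ≅ Z.
H_1: b_1 = 12 − 8 − 0 = 4; torsion from ∂_2 factors > 1: none. So H_1 ≅ Z^4.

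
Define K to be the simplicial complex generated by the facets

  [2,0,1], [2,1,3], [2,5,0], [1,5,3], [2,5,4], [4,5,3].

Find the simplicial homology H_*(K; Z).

Take the total order 0 < 1 < 2 < 3 < 4 < 5 on the vertex set. Then K (dimension 2) consists of the simplices:

  0-simplices (6): [0], [1], [2], [3], [4], [5]
  1-simplices (12): [0,1], [0,2], [0,5], [1,2], [1,3], [1,5], [2,3], [2,4], [2,5], [3,4], [3,5], [4,5]
  2-simplices (6): [0,1,2], [0,2,5], [1,2,3], [1,3,5], [2,4,5], [3,4,5]

Hence C_0 ≅ Z^6, C_1 ≅ Z^12, C_2 ≅ Z^6.

Boundary ∂_1: C_1 → C_0 maps an edge to its endpoints' difference, ∂[p,q] = q − p.
As a 6×12 matrix over Z this has rank 5, with invariant factors (1,1,1,1,1).

The boundary map ∂_2: C_2 → C_1 sends each 2-simplex [p,q,r] to [q,r] − [p,r] + [p,q]. For instance
  ∂[3,4,5] = [4,5] − [3,5] + [3,4],
  ∂[0,2,5] = [2,5] − [0,5] + [0,2].
This gives a 12×6 integer matrix of rank 6; reducing to Smith normal form yields diagonal entries (1,1,1,1,1,1).

Computing H_k = (kernel of ∂_k) / (image of ∂_{k+1}):

  H_0: rank C_0 − rank ∂_1 = 6 − 5 = 1, and the invariant factors of ∂_1 are all 1, so H_0 ≅ Z.
  H_1: rank ker ∂_1 − rank ∂_2 = (12 − 5) − 6 = 1, and the invariant factors of ∂_2 are all 1, so H_1 ≅ Z.
  H_2: rank ker ∂_2 − rank ∂_3 = (6 − 6) − 0 = 0, and there is no ∂_3, so H_2 ≅ 0.

H_0 = Z,  H_1 = Z,  H_2 = 0.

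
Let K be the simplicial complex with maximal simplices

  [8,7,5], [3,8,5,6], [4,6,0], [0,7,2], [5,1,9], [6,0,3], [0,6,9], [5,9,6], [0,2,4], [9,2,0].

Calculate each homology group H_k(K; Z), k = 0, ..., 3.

K has 10 vertices, 22 edges, 13 triangles, 1 3-simplex.
rank ∂_0 = 0, rank ∂_1 = 9 ⇒ b_0 = 10 − 0 − 9 = 1; all invariant factors of ∂_1 are 1 so no torsion. So H_0 ≅ Z.
rank ∂_1 = 9, rank ∂_2 = 12 ⇒ b_1 = 22 − 9 − 12 = 1; all invariant factors of ∂_2 are 1 so no torsion. So H_1 ≅ Z.
rank ∂_2 = 12, rank ∂_3 = 1 ⇒ b_2 = 13 − 12 − 1 = 0; all invariant factors of ∂_3 are 1 so no torsion. So H_2 ≅ 0.
rank ∂_3 = 1, rank ∂_4 = 0 ⇒ b_3 = 1 − 1 − 0 = 0. So H_3 ≅ 0.

H_0 ≅ Z,  H_1 ≅ Z,  H_2 = 0,  H_3 = 0.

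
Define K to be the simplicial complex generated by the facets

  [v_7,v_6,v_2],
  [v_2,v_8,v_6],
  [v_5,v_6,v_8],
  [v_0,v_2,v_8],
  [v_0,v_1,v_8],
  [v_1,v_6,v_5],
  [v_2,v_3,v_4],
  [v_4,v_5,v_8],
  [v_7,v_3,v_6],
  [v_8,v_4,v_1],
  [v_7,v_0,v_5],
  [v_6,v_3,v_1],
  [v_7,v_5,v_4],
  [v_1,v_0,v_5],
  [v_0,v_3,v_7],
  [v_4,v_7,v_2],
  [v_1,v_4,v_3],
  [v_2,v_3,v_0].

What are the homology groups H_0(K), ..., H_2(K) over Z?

K has 9 vertices, 27 edges, 18 triangles.
rank ∂_0 = 0, rank ∂_1 = 8 ⇒ b_0 = 9 − 0 − 8 = 1; all invariant factors of ∂_1 are 1 so no torsion. So H_0 = Z.
rank ∂_1 = 8, rank ∂_2 = 18 ⇒ b_1 = 27 − 8 − 18 = 1; ∂_2 has invariant factor(s) [2] giving torsion. So H_1 = Z ⊕ Z/2Z.
rank ∂_2 = 18, rank ∂_3 = 0 ⇒ b_2 = 18 − 18 − 0 = 0. So H_2 = 0.

H_0 ≅ Z,  H_1 ≅ Z ⊕ Z/2Z,  H_2 = 0.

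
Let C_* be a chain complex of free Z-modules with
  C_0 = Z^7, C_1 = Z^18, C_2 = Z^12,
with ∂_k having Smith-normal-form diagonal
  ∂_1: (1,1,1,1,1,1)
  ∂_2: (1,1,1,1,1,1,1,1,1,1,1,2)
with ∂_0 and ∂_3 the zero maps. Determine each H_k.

H_0: b_0 = 7 − 0 − 6 = 1; torsion from ∂_1 factors > 1: none. So H_0 = Z.
H_1: b_1 = 18 − 6 − 12 = 0; torsion from ∂_2 factors > 1: [2]. So H_1 = Z/2.
H_2: b_2 = 12 − 12 − 0 = 0; torsion from ∂_3 factors > 1: none. So H_2 = 0.

H_0 = Z,  H_1 = Z/2,  H_2 = 0.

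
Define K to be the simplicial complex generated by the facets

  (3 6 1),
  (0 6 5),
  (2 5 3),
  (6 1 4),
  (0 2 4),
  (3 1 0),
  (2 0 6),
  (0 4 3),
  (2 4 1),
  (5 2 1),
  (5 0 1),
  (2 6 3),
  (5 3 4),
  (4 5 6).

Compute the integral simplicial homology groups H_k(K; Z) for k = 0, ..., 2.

H_0 ≅ Z,  H_1 ≅ Z^2,  H_2 ≅ Z.

We work with the vertex ordering 0 < 1 < 2 < 3 < 4 < 5 < 6. The simplices of K, each written with vertices in increasing order, are:

  0-simplices (7): [0], [1], [2], [3], [4], [5], [6]
  1-simplices (21): [0,1], [0,2], [0,3], [0,4], [0,5], [0,6], [1,2], [1,3], [1,4], [1,5], [1,6], [2,3], [2,4], [2,5], [2,6], [3,4], [3,5], [3,6], [4,5], [4,6], [5,6]
  2-simplices (14): [0,1,3], [0,1,5], [0,2,4], [0,2,6], [0,3,4], [0,5,6], [1,2,4], [1,2,5], [1,3,6], [1,4,6], [2,3,5], [2,3,6], [3,4,5], [4,5,6]

so the chain groups are C_0 ≅ Z^7, C_1 ≅ Z^21, C_2 ≅ Z^14.

Boundary ∂_1: C_1 → C_0 sends each edge [p,q] (with p < q) to q − p. For instance
  ∂[3,6] = [6] − [3].
This gives a 7×21 integer matrix of rank 6; reducing to Smith normal form yields diagonal entries (1,1,1,1,1,1).

The boundary map ∂_2: C_2 → C_1 acts by ∂[p,q,r] = [q,r] − [p,r] + [p,q]. For instance
  ∂[2,3,6] = [3,6] − [2,6] + [2,3],
  ∂[0,2,4] = [2,4] − [0,4] + [0,2].
The resulting 21×14 matrix has rank 13, and its Smith normal form has invariant factors (1,1,1,1,1,1,1,1,1,1,1,1,1).

From H_k ≅ ker(∂_k) / im(∂_{k+1}) we obtain:

  H_0: rank C_0 − rank ∂_1 = 7 − 6 = 1, and the invariant factors of ∂_1 are all 1, so H_0 ≅ Z.
  H_1: rank ker ∂_1 − rank ∂_2 = (21 − 6) − 13 = 2, and the invariant factors of ∂_2 are all 1, so H_1 ≅ Z^2.
  H_2: rank ker ∂_2 − rank ∂_3 = (14 − 13) − 0 = 1, and there is no ∂_3, so H_2 ≅ Z.

As a check, the Euler characteristic is 7 − 21 + 14 = 0, which agrees with 1 − 2 + 1 = 0.
(K is a triangulation of the torus T^2.)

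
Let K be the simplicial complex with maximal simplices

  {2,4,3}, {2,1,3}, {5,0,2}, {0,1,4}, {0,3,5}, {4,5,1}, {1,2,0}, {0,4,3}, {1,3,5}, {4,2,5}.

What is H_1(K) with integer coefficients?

H_1 ≅ Z_2.

Take the total order 0 < 1 < 2 < 3 < 4 < 5 on the vertex set. Then K (dimension 2) consists of the simplices:

  0-simplices (6): [0], [1], [2], [3], [4], [5]
  1-simplices (15): [0,1], [0,2], [0,3], [0,4], [0,5], [1,2], [1,3], [1,4], [1,5], [2,3], [2,4], [2,5], [3,4], [3,5], [4,5]
  2-simplices (10): [0,1,2], [0,1,4], [0,2,5], [0,3,4], [0,3,5], [1,2,3], [1,3,5], [1,4,5], [2,3,4], [2,4,5]

so the chain groups are C_0 ≅ Z^6, C_1 ≅ Z^15, C_2 ≅ Z^10.

The boundary map ∂_1: C_1 → C_0 maps an edge to its endpoints' difference, ∂[p,q] = q − p. For instance
  ∂[0,3] = [3] − [0].
The resulting 6×15 matrix has rank 5, and its Smith normal form has invariant factors (1,1,1,1,1).

The boundary map ∂_2: C_2 → C_1 sends each 2-simplex [p,q,r] to [q,r] − [p,r] + [p,q]. For instance
  ∂[0,3,5] = [3,5] − [0,5] + [0,3],
  ∂[2,3,4] = [3,4] − [2,4] + [2,3].
This gives a 15×10 integer matrix of rank 10; reducing to Smith normal form yields diagonal entries (1,1,1,1,1,1,1,1,1,2).

Now H_k = ker ∂_k / im ∂_{k+1}, so:

  H_1: rank ker ∂_1 − rank ∂_2 = (15 − 5) − 10 = 0, and ∂_2 has invariant factor 2 > 1, so H_1 ≅ Z_2.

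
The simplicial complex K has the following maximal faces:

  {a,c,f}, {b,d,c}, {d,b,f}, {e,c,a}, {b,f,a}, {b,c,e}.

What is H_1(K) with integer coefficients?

We work with the vertex ordering a < b < c < d < e < f. The simplices of K, each written with vertices in increasing order, are:

  0-simplices (6): a, b, c, d, e, f
  1-simplices (12): ab, ac, ae, af, bc, bd, be, bf, cd, ce, cf, df
  2-simplices (6): abf, ace, acf, bcd, bce, bdf

Hence C_0 ≅ Z^6, C_1 ≅ Z^12, C_2 ≅ Z^6.

∂_1: C_1 → C_0 is given by ∂[p,q] = [q] − [p].
As a 6×12 matrix over Z this has rank 5, with invariant factors (1,1,1,1,1).

The boundary map ∂_2: C_2 → C_1 acts by ∂[p,q,r] = [q,r] − [p,r] + [p,q]. For instance
  ∂bdf = df − bf + bd,
  ∂acf = cf − af + ac.
The resulting 12×6 matrix has rank 6, and its Smith normal form has invariant factors (1,1,1,1,1,1).

Computing H_k = (kernel of ∂_k) / (image of ∂_{k+1}):

  H_1: rank ker ∂_1 − rank ∂_2 = (12 − 5) − 6 = 1, and the invariant factors of ∂_2 are all 1, so H_1 ≅ Z.

H_1 ≅ Z.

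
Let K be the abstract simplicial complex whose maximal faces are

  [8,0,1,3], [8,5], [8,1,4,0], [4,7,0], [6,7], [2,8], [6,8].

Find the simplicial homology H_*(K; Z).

Order the vertices as 0 < 1 < 2 < 3 < 4 < 5 < 6 < 7 < 8. Listing each simplex with vertices in this order, K has dimension 3 with simplices:

  0-simplices (9): [0], [1], [2], [3], [4], [5], [6], [7], [8]
  1-simplices (15): [0,1], [0,3], [0,4], [0,7], [0,8], [1,3], [1,4], [1,8], [2,8], [3,8], [4,7], [4,8], [5,8], [6,7], [6,8]
  2-simplices (8): [0,1,3], [0,1,4], [0,1,8], [0,3,8], [0,4,7], [0,4,8], [1,3,8], [1,4,8]
  3-simplices (2): [0,1,3,8], [0,1,4,8]

Hence C_0 ≅ Z^9, C_1 ≅ Z^15, C_2 ≅ Z^8, C_3 ≅ Z^2.

Boundary ∂_1: C_1 → C_0 is given by ∂[p,q] = [q] − [p].
As a 9×15 matrix over Z this has rank 8, with invariant factors (1,1,1,1,1,1,1,1).

Boundary ∂_2: C_2 → C_1 acts by ∂[p,q,r] = [q,r] − [p,r] + [p,q]. For instance
  ∂[1,3,8] = [3,8] − [1,8] + [1,3],
  ∂[1,4,8] = [4,8] − [1,8] + [1,4].
This gives a 15×8 integer matrix of rank 6; reducing to Smith normal form yields diagonal entries (1,1,1,1,1,1).

∂_3: C_3 → C_2 sends each 3-simplex σ to the alternating sum Σ_i (−1)^i (σ with its i-th vertex removed). For instance
  ∂[0,1,3,8] = [1,3,8] − [0,3,8] + [0,1,8] − [0,1,3],
  ∂[0,1,4,8] = [1,4,8] − [0,4,8] + [0,1,8] − [0,1,4].
As a 8×2 matrix over Z this has rank 2, with invariant factors (1,1).

From H_k ≅ ker(∂_k) / im(∂_{k+1}) we obtain:

  H_0: rank C_0 − rank ∂_1 = 9 − 8 = 1, and the invariant factors of ∂_1 are all 1, so H_0 ≅ Z.
  H_1: rank ker ∂_1 − rank ∂_2 = (15 − 8) − 6 = 1, and the invariant factors of ∂_2 are all 1, so H_1 ≅ Z.
  H_2: rank ker ∂_2 − rank ∂_3 = (8 − 6) − 2 = 0, and the invariant factors of ∂_3 are all 1, so H_2 ≅ 0.
  H_3: rank ker ∂_3 − rank ∂_4 = (2 − 2) − 0 = 0, and there is no ∂_4, so H_3 ≅ 0.

H_0 = Z,  H_1 = Z,  H_2 = 0,  H_3 = 0.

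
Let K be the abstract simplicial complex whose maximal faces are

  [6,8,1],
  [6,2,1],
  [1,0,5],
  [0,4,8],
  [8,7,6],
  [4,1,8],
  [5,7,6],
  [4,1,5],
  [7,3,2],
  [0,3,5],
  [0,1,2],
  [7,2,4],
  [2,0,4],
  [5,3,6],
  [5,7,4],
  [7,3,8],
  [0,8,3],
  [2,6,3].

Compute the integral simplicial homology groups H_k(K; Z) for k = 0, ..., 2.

K has 9 vertices, 27 edges, 18 triangles.
rank ∂_0 = 0, rank ∂_1 = 8 ⇒ b_0 = 9 − 0 − 8 = 1; all invariant factors of ∂_1 are 1 so no torsion. So H_0 ≅ Z.
rank ∂_1 = 8, rank ∂_2 = 18 ⇒ b_1 = 27 − 8 − 18 = 1; ∂_2 has invariant factor(s) [2] giving torsion. So H_1 ≅ Z ⊕ Z_2.
rank ∂_2 = 18, rank ∂_3 = 0 ⇒ b_2 = 18 − 18 − 0 = 0. So H_2 ≅ 0.

H_0 ≅ Z,  H_1 ≅ Z ⊕ Z_2,  H_2 = 0.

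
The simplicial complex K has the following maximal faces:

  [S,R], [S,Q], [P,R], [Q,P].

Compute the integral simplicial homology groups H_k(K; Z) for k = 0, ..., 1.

We work with the vertex ordering P < Q < R < S. The simplices of K, each written with vertices in increasing order, are:

  0-simplices (4): P, Q, R, S
  1-simplices (4): PQ, PR, QS, RS

giving chain groups C_0 ≅ Z^4, C_1 ≅ Z^4.

The boundary map ∂_1: C_1 → C_0 sends each edge [p,q] (with p < q) to q − p.
The resulting 4×4 matrix has rank 3, and its Smith normal form has invariant factors (1,1,1).

Reading off H_k = ker ∂_k / im ∂_{k+1}:

  H_0: rank C_0 − rank ∂_1 = 4 − 3 = 1, and the invariant factors of ∂_1 are all 1, so H_0 ≅ Z.
  H_1: rank ker ∂_1 − rank ∂_2 = (4 − 3) − 0 = 1, and there is no ∂_2, so H_1 ≅ Z.

As a check, the Euler characteristic is 4 − 4 = 0, which agrees with 1 − 1 = 0.
(K is a triangulation of the circle S^1.)

H_0 ≅ Z,  H_1 ≅ Z.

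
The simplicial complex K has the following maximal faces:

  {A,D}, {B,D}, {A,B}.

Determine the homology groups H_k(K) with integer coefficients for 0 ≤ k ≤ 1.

We work with the vertex ordering A < B < D. The simplices of K, each written with vertices in increasing order, are:

  0-simplices (3): A, B, D
  1-simplices (3): AB, AD, BD

Hence C_0 ≅ Z^3, C_1 ≅ Z^3.

The boundary map ∂_1: C_1 → C_0 sends each edge [p,q] (with p < q) to q − p. For instance
  ∂AD = D − A.
The resulting 3×3 matrix has rank 2, and its Smith normal form has invariant factors (1,1).

Computing H_k = (kernel of ∂_k) / (image of ∂_{k+1}):

  H_0: rank C_0 − rank ∂_1 = 3 − 2 = 1, and the invariant factors of ∂_1 are all 1, so H_0 ≅ Z.
  H_1: rank ker ∂_1 − rank ∂_2 = (3 − 2) − 0 = 1, and there is no ∂_2, so H_1 ≅ Z.

As a check, the Euler characteristic is 3 − 3 = 0, which agrees with 1 − 1 = 0.

H_0 = Z,  H_1 = Z.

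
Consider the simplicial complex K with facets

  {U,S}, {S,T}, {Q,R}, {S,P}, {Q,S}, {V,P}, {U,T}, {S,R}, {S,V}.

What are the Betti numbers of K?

Fix the vertex order P < Q < R < S < T < U < V and write every simplex with vertices in increasing order. Then dim K = 1 and the simplices of K are:

  0-simplices (7): P, Q, R, S, T, U, V
  1-simplices (9): PS, PV, QR, QS, RS, ST, SU, SV, TU

Hence C_0 ≅ Z^7, C_1 ≅ Z^9.

The boundary map ∂_1: C_1 → C_0 sends each edge [p,q] (with p < q) to q − p. For instance
  ∂PV = V − P.
The resulting 7×9 matrix has rank 6, and its Smith normal form has invariant factors (1,1,1,1,1,1).

Now H_k = ker ∂_k / im ∂_{k+1}, so:

  H_0: rank C_0 − rank ∂_1 = 7 − 6 = 1, and the invariant factors of ∂_1 are all 1, so H_0 ≅ Z.
  H_1: rank ker ∂_1 − rank ∂_2 = (9 − 6) − 0 = 3, and there is no ∂_2, so H_1 ≅ Z^3.

As a check, the Euler characteristic is 7 − 9 = -2, which agrees with 1 − 3 = -2.
(K is a triangulation of a wedge of 3 circles.)

Hence the Betti numbers are b_0 = 1, b_1 = 3.

b_0 = 1, b_1 = 3.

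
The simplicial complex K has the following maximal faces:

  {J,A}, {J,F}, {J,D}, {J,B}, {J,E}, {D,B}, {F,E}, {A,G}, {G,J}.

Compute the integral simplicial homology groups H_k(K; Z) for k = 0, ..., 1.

K has 7 vertices, 9 edges.
rank ∂_0 = 0, rank ∂_1 = 6 ⇒ b_0 = 7 − 0 − 6 = 1; all invariant factors of ∂_1 are 1 so no torsion. So H_0 ≅ Z.
rank ∂_1 = 6, rank ∂_2 = 0 ⇒ b_1 = 9 − 6 − 0 = 3. So H_1 ≅ Z^3.

H_0 = Z,  H_1 = Z^3.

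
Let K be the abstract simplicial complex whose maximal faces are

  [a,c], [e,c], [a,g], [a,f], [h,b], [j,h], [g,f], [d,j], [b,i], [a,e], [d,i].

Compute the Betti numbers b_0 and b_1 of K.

K has 10 vertices, 11 edges.
rank ∂_0 = 0, rank ∂_1 = 8 ⇒ b_0 = 10 − 0 − 8 = 2; all invariant factors of ∂_1 are 1 so no torsion. So H_0 = Z^2.
rank ∂_1 = 8, rank ∂_2 = 0 ⇒ b_1 = 11 − 8 − 0 = 3. So H_1 = Z^3.

b_0 = 2, b_1 = 3.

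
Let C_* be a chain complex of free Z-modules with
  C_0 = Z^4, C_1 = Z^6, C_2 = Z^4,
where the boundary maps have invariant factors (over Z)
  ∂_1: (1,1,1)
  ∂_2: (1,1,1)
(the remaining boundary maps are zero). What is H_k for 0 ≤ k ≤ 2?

H_0 = Z,  H_1 = 0,  H_2 = Z.

H_0: b_0 = 4 − 0 − 3 = 1; torsion from ∂_1 factors > 1: none. So H_0 = Z.
H_1: b_1 = 6 − 3 − 3 = 0; torsion from ∂_2 factors > 1: none. So H_1 = 0.
H_2: b_2 = 4 − 3 − 0 = 1; torsion from ∂_3 factors > 1: none. So H_2 = Z.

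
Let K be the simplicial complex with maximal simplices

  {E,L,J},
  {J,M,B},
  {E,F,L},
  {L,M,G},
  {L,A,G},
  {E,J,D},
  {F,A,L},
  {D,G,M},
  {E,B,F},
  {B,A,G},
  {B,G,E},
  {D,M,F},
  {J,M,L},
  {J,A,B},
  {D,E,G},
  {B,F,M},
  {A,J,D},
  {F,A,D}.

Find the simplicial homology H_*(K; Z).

H_0 = Z,  H_1 = Z^2,  H_2 = Z.

K has 9 vertices, 27 edges, 18 triangles.
rank ∂_0 = 0, rank ∂_1 = 8 ⇒ b_0 = 9 − 0 − 8 = 1; all invariant factors of ∂_1 are 1 so no torsion. So H_0 ≅ Z.
rank ∂_1 = 8, rank ∂_2 = 17 ⇒ b_1 = 27 − 8 − 17 = 2; all invariant factors of ∂_2 are 1 so no torsion. So H_1 ≅ Z^2.
rank ∂_2 = 17, rank ∂_3 = 0 ⇒ b_2 = 18 − 17 − 0 = 1. So H_2 ≅ Z.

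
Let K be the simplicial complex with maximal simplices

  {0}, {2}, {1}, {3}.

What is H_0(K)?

Take the total order 0 < 1 < 2 < 3 on the vertex set. Then K (dimension 0) consists of the simplices:

  0-simplices (4): [0], [1], [2], [3]

so the chain groups are C_0 ≅ Z^4.

From H_k ≅ ker(∂_k) / im(∂_{k+1}) we obtain:

  H_0: rank C_0 − rank ∂_1 = 4 − 0 = 4, and there is no ∂_1, so H_0 = Z^4.

H_0 ≅ Z^4.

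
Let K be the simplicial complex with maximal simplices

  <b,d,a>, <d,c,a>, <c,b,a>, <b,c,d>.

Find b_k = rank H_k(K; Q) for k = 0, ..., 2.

We work with the vertex ordering a < b < c < d. The simplices of K, each written with vertices in increasing order, are:

  0-simplices (4): a, b, c, d
  1-simplices (6): ab, ac, ad, bc, bd, cd
  2-simplices (4): abc, abd, acd, bcd

giving chain groups C_0 ≅ Z^4, C_1 ≅ Z^6, C_2 ≅ Z^4.

The boundary map ∂_1: C_1 → C_0 is given by ∂[p,q] = [q] − [p]. For instance
  ∂ab = b − a.
The 4×6 boundary matrix has rank 3 and Smith normal form diag(1,1,1).

∂_2: C_2 → C_1 maps a triangle to the signed sum of its edges. For instance
  ∂acd = cd − ad + ac,
  ∂bcd = cd − bd + bc.
The resulting 6×4 matrix has rank 3, and its Smith normal form has invariant factors (1,1,1).

From H_k ≅ ker(∂_k) / im(∂_{k+1}) we obtain:

  H_0: rank C_0 − rank ∂_1 = 4 − 3 = 1, and the invariant factors of ∂_1 are all 1, so H_0 = Z.
  H_1: rank ker ∂_1 − rank ∂_2 = (6 − 3) − 3 = 0, and the invariant factors of ∂_2 are all 1, so H_1 = 0.
  H_2: rank ker ∂_2 − rank ∂_3 = (4 − 3) − 0 = 1, and there is no ∂_3, so H_2 = Z.

Hence the Betti numbers are b_0 = 1, b_1 = 0, b_2 = 1.

b_0 = 1, b_1 = 0, b_2 = 1.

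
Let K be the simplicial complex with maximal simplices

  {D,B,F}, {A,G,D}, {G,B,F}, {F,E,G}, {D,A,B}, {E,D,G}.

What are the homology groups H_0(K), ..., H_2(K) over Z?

K has 6 vertices, 12 edges, 6 triangles.
rank ∂_0 = 0, rank ∂_1 = 5 ⇒ b_0 = 6 − 0 − 5 = 1; all invariant factors of ∂_1 are 1 so no torsion. So H_0 ≅ Z.
rank ∂_1 = 5, rank ∂_2 = 6 ⇒ b_1 = 12 − 5 − 6 = 1; all invariant factors of ∂_2 are 1 so no torsion. So H_1 ≅ Z.
rank ∂_2 = 6, rank ∂_3 = 0 ⇒ b_2 = 6 − 6 − 0 = 0. So H_2 ≅ 0.

H_0 = Z,  H_1 = Z,  H_2 = 0.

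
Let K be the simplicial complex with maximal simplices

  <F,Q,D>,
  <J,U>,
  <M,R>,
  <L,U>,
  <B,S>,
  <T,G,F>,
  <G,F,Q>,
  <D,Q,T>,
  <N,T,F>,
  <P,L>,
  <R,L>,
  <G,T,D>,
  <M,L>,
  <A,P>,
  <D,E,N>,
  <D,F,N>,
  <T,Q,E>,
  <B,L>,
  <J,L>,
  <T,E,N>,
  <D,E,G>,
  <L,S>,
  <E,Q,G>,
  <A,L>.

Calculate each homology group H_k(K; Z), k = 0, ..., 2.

H_0 ≅ Z^2,  H_1 ≅ Z^4 ⊕ Z/2,  H_2 = 0.

Take the total order A < B < D < E < F < G < J < L < M < N < P < Q < R < S < T < U on the vertex set. Then K (dimension 2) consists of the simplices:

  0-simplices (16): A, B, D, E, F, G, J, L, M, N, P, Q, R, S, T, U
  1-simplices (30): AL, AP, BL, BS, DE, DF, DG, DN, DQ, DT, EG, EN, EQ, ET, FG, FN, FQ, FT, GQ, GT, JL, JU, LM, LP, LR, LS, LU, MR, NT, QT
  2-simplices (12): DEG, DEN, DFN, DFQ, DGT, DQT, EGQ, ENT, EQT, FGQ, FGT, FNT

so the chain groups are C_0 ≅ Z^16, C_1 ≅ Z^30, C_2 ≅ Z^12.

Boundary ∂_1: C_1 → C_0 sends each edge [p,q] (with p < q) to q − p.
This gives a 16×30 integer matrix of rank 14; reducing to Smith normal form yields diagonal entries (1,1,1,1,1,1,1,1,1,1,1,1,1,1).

Boundary ∂_2: C_2 → C_1 acts by ∂[p,q,r] = [q,r] − [p,r] + [p,q]. For instance
  ∂DFN = FN − DN + DF,
  ∂DEG = EG − DG + DE.
The resulting 30×12 matrix has rank 12, and its Smith normal form has invariant factors (1,1,1,1,1,1,1,1,1,1,1,2).

Reading off H_k = ker ∂_k / im ∂_{k+1}:

  H_0: rank C_0 − rank ∂_1 = 16 − 14 = 2, and the invariant factors of ∂_1 are all 1, so H_0 ≅ Z^2.
  H_1: rank ker ∂_1 − rank ∂_2 = (30 − 14) − 12 = 4, and ∂_2 has invariant factor 2 > 1, so H_1 ≅ Z^4 ⊕ Z/2.
  H_2: rank ker ∂_2 − rank ∂_3 = (12 − 12) − 0 = 0, and there is no ∂_3, so H_2 ≅ 0.

As a check, the Euler characteristic is 16 − 30 + 12 = -2, which agrees with 2 − 4 + 0 = -2.
(K is a triangulation of the disjoint union of the real projective plane RP^2 and a wedge of 4 circles.)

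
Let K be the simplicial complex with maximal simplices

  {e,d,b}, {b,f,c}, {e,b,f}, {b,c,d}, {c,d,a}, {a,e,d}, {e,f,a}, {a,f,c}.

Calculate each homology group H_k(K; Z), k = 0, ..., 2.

K has 6 vertices, 12 edges, 8 triangles.
rank ∂_0 = 0, rank ∂_1 = 5 ⇒ b_0 = 6 − 0 − 5 = 1; all invariant factors of ∂_1 are 1 so no torsion. So H_0 = Z.
rank ∂_1 = 5, rank ∂_2 = 7 ⇒ b_1 = 12 − 5 − 7 = 0; all invariant factors of ∂_2 are 1 so no torsion. So H_1 = 0.
rank ∂_2 = 7, rank ∂_3 = 0 ⇒ b_2 = 8 − 7 − 0 = 1. So H_2 = Z.

H_0 = Z,  H_1 = 0,  H_2 = Z.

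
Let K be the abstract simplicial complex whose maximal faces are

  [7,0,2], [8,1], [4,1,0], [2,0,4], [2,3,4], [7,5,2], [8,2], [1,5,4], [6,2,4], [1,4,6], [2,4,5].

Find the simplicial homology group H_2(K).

H_2 = 0.

Fix the vertex order 0 < 1 < 2 < 3 < 4 < 5 < 6 < 7 < 8 and write every simplex with vertices in increasing order. Then dim K = 2 and the simplices of K are:

  0-simplices (9): [0], [1], [2], [3], [4], [5], [6], [7], [8]
  1-simplices (18): [0,1], [0,2], [0,4], [0,7], [1,4], [1,5], [1,6], [1,8], [2,3], [2,4], [2,5], [2,6], [2,7], [2,8], [3,4], [4,5], [4,6], [5,7]
  2-simplices (9): [0,1,4], [0,2,4], [0,2,7], [1,4,5], [1,4,6], [2,3,4], [2,4,5], [2,4,6], [2,5,7]

so the chain groups are C_0 ≅ Z^9, C_1 ≅ Z^18, C_2 ≅ Z^9.

Boundary ∂_1: C_1 → C_0 is given by ∂[p,q] = [q] − [p]. For instance
  ∂[0,7] = [7] − [0].
This gives a 9×18 integer matrix of rank 8; reducing to Smith normal form yields diagonal entries (1,1,1,1,1,1,1,1).

∂_2: C_2 → C_1 acts by ∂[p,q,r] = [q,r] − [p,r] + [p,q]. For instance
  ∂[0,1,4] = [1,4] − [0,4] + [0,1],
  ∂[1,4,6] = [4,6] − [1,6] + [1,4].
This gives a 18×9 integer matrix of rank 9; reducing to Smith normal form yields diagonal entries (1,1,1,1,1,1,1,1,1).

Now H_k = ker ∂_k / im ∂_{k+1}, so:

  H_2: rank ker ∂_2 − rank ∂_3 = (9 − 9) − 0 = 0, and there is no ∂_3, so H_2 ≅ 0.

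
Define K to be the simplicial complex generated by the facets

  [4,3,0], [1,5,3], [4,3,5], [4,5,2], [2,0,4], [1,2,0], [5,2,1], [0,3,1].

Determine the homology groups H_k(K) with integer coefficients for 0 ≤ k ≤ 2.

We work with the vertex ordering 0 < 1 < 2 < 3 < 4 < 5. The simplices of K, each written with vertices in increasing order, are:

  0-simplices (6): [0], [1], [2], [3], [4], [5]
  1-simplices (12): [0,1], [0,2], [0,3], [0,4], [1,2], [1,3], [1,5], [2,4], [2,5], [3,4], [3,5], [4,5]
  2-simplices (8): [0,1,2], [0,1,3], [0,2,4], [0,3,4], [1,2,5], [1,3,5], [2,4,5], [3,4,5]

giving chain groups C_0 ≅ Z^6, C_1 ≅ Z^12, C_2 ≅ Z^8.

Boundary ∂_1: C_1 → C_0 maps an edge to its endpoints' difference, ∂[p,q] = q − p. For instance
  ∂[0,1] = [1] − [0].
As a 6×12 matrix over Z this has rank 5, with invariant factors (1,1,1,1,1).

∂_2: C_2 → C_1 acts by ∂[p,q,r] = [q,r] − [p,r] + [p,q]. For instance
  ∂[2,4,5] = [4,5] − [2,5] + [2,4],
  ∂[0,2,4] = [2,4] − [0,4] + [0,2].
As a 12×8 matrix over Z this has rank 7, with invariant factors (1,1,1,1,1,1,1).

Computing H_k = (kernel of ∂_k) / (image of ∂_{k+1}):

  H_0: rank C_0 − rank ∂_1 = 6 − 5 = 1, and the invariant factors of ∂_1 are all 1, so H_0 ≅ Z.
  H_1: rank ker ∂_1 − rank ∂_2 = (12 − 5) − 7 = 0, and the invariant factors of ∂_2 are all 1, so H_1 ≅ 0.
  H_2: rank ker ∂_2 − rank ∂_3 = (8 − 7) − 0 = 1, and there is no ∂_3, so H_2 ≅ Z.

H_0 = Z,  H_1 = 0,  H_2 = Z.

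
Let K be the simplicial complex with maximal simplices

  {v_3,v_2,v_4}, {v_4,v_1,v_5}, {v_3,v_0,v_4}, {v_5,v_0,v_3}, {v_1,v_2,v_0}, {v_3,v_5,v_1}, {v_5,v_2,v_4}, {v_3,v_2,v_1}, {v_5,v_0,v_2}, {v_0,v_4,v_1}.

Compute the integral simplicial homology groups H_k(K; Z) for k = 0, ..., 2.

H_0 = Z,  H_1 = Z/2,  H_2 = 0.

K has 6 vertices, 15 edges, 10 triangles.
rank ∂_0 = 0, rank ∂_1 = 5 ⇒ b_0 = 6 − 0 − 5 = 1; all invariant factors of ∂_1 are 1 so no torsion. So H_0 ≅ Z.
rank ∂_1 = 5, rank ∂_2 = 10 ⇒ b_1 = 15 − 5 − 10 = 0; ∂_2 has invariant factor(s) [2] giving torsion. So H_1 ≅ Z/2.
rank ∂_2 = 10, rank ∂_3 = 0 ⇒ b_2 = 10 − 10 − 0 = 0. So H_2 ≅ 0.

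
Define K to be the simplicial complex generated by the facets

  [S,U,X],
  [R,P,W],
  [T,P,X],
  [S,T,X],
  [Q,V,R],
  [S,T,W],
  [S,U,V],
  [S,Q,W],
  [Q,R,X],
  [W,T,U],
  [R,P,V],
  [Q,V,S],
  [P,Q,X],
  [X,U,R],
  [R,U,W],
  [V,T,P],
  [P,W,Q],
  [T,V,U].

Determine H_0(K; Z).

H_0 = Z.

Order the vertices as P < Q < R < S < T < U < V < W < X. Listing each simplex with vertices in this order, K has dimension 2 with simplices:

  0-simplices (9): P, Q, R, S, T, U, V, W, X
  1-simplices (27): PQ, PR, PT, PV, PW, PX, QR, QS, QV, QW, QX, RU, RV, RW, RX, ST, SU, SV, SW, SX, TU, TV, TW, TX, UV, UW, UX
  2-simplices (18): PQW, PQX, PRV, PRW, PTV, PTX, QRV, QRX, QSV, QSW, RUW, RUX, STW, STX, SUV, SUX, TUV, TUW

giving chain groups C_0 ≅ Z^9, C_1 ≅ Z^27, C_2 ≅ Z^18.

The boundary map ∂_1: C_1 → C_0 is given by ∂[p,q] = [q] − [p].
The resulting 9×27 matrix has rank 8, and its Smith normal form has invariant factors (1,1,1,1,1,1,1,1).

The boundary map ∂_2: C_2 → C_1 maps a triangle to the signed sum of its edges. For instance
  ∂PRV = RV − PV + PR,
  ∂STW = TW − SW + ST.
This gives a 27×18 integer matrix of rank 18; reducing to Smith normal form yields diagonal entries (1,1,1,1,1,1,1,1,1,1,1,1,1,1,1,1,1,2).

Computing H_k = (kernel of ∂_k) / (image of ∂_{k+1}):

  H_0: rank C_0 − rank ∂_1 = 9 − 8 = 1, and the invariant factors of ∂_1 are all 1, so H_0 ≅ Z.

(K is a triangulation of the Klein bottle.)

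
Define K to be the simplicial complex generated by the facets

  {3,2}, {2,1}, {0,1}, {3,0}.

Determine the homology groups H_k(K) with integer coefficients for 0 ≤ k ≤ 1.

H_0 = Z,  H_1 = Z.

Order the vertices as 0 < 1 < 2 < 3. Listing each simplex with vertices in this order, K has dimension 1 with simplices:

  0-simplices (4): [0], [1], [2], [3]
  1-simplices (4): [0,1], [0,3], [1,2], [2,3]

so the chain groups are C_0 ≅ Z^4, C_1 ≅ Z^4.

∂_1: C_1 → C_0 is given by ∂[p,q] = [q] − [p]. For instance
  ∂[0,3] = [3] − [0].
The 4×4 boundary matrix has rank 3 and Smith normal form diag(1,1,1).

From H_k ≅ ker(∂_k) / im(∂_{k+1}) we obtain:

  H_0: rank C_0 − rank ∂_1 = 4 − 3 = 1, and the invariant factors of ∂_1 are all 1, so H_0 ≅ Z.
  H_1: rank ker ∂_1 − rank ∂_2 = (4 − 3) − 0 = 1, and there is no ∂_2, so H_1 ≅ Z.

As a check, the Euler characteristic is 4 − 4 = 0, which agrees with 1 − 1 = 0.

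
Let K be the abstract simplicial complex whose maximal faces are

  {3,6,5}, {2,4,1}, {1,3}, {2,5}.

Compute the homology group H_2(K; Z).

Fix the vertex order 1 < 2 < 3 < 4 < 5 < 6 and write every simplex with vertices in increasing order. Then dim K = 2 and the simplices of K are:

  0-simplices (6): [1], [2], [3], [4], [5], [6]
  1-simplices (8): [1,2], [1,3], [1,4], [2,4], [2,5], [3,5], [3,6], [5,6]
  2-simplices (2): [1,2,4], [3,5,6]

so the chain groups are C_0 ≅ Z^6, C_1 ≅ Z^8, C_2 ≅ Z^2.

Boundary ∂_1: C_1 → C_0 sends each edge [p,q] (with p < q) to q − p. For instance
  ∂[1,2] = [2] − [1].
As a 6×8 matrix over Z this has rank 5, with invariant factors (1,1,1,1,1).

∂_2: C_2 → C_1 acts by ∂[p,q,r] = [q,r] − [p,r] + [p,q]. For instance
  ∂[1,2,4] = [2,4] − [1,4] + [1,2],
  ∂[3,5,6] = [5,6] − [3,6] + [3,5].
This gives a 8×2 integer matrix of rank 2; reducing to Smith normal form yields diagonal entries (1,1).

Now H_k = ker ∂_k / im ∂_{k+1}, so:

  H_2: rank ker ∂_2 − rank ∂_3 = (2 − 2) − 0 = 0, and there is no ∂_3, so H_2 ≅ 0.

H_2 ≅ 0.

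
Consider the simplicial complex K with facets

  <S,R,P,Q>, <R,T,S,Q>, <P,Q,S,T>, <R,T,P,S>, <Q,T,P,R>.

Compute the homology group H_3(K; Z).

Take the total order P < Q < R < S < T on the vertex set. Then K (dimension 3) consists of the simplices:

  0-simplices (5): P, Q, R, S, T
  1-simplices (10): PQ, PR, PS, PT, QR, QS, QT, RS, RT, ST
  2-simplices (10): PQR, PQS, PQT, PRS, PRT, PST, QRS, QRT, QST, RST
  3-simplices (5): PQRS, PQRT, PQST, PRST, QRST

giving chain groups C_0 ≅ Z^5, C_1 ≅ Z^10, C_2 ≅ Z^10, C_3 ≅ Z^5.

∂_1: C_1 → C_0 maps an edge to its endpoints' difference, ∂[p,q] = q − p.
The 5×10 boundary matrix has rank 4 and Smith normal form diag(1,1,1,1).

Boundary ∂_2: C_2 → C_1 acts by ∂[p,q,r] = [q,r] − [p,r] + [p,q]. For instance
  ∂QRS = RS − QS + QR,
  ∂PQS = QS − PS + PQ.
As a 10×10 matrix over Z this has rank 6, with invariant factors (1,1,1,1,1,1).

The boundary map ∂_3: C_3 → C_2 sends each 3-simplex σ to the alternating sum Σ_i (−1)^i (σ with its i-th vertex removed). For instance
  ∂PQRS = QRS − PRS + PQS − PQR,
  ∂QRST = RST − QST + QRT − QRS.
The 10×5 boundary matrix has rank 4 and Smith normal form diag(1,1,1,1).

Now H_k = ker ∂_k / im ∂_{k+1}, so:

  H_3: rank ker ∂_3 − rank ∂_4 = (5 − 4) − 0 = 1, and there is no ∂_4, so H_3 = Z.

H_3 = Z.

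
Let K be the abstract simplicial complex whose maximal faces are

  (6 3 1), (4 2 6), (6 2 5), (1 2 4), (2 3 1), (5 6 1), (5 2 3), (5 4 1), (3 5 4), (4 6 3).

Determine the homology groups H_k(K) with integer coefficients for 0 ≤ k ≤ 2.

Order the vertices as 1 < 2 < 3 < 4 < 5 < 6. Listing each simplex with vertices in this order, K has dimension 2 with simplices:

  0-simplices (6): [1], [2], [3], [4], [5], [6]
  1-simplices (15): [1,2], [1,3], [1,4], [1,5], [1,6], [2,3], [2,4], [2,5], [2,6], [3,4], [3,5], [3,6], [4,5], [4,6], [5,6]
  2-simplices (10): [1,2,3], [1,2,4], [1,3,6], [1,4,5], [1,5,6], [2,3,5], [2,4,6], [2,5,6], [3,4,5], [3,4,6]

giving chain groups C_0 ≅ Z^6, C_1 ≅ Z^15, C_2 ≅ Z^10.

Boundary ∂_1: C_1 → C_0 is given by ∂[p,q] = [q] − [p]. For instance
  ∂[2,3] = [3] − [2].
The resulting 6×15 matrix has rank 5, and its Smith normal form has invariant factors (1,1,1,1,1).

∂_2: C_2 → C_1 maps a triangle to the signed sum of its edges. For instance
  ∂[1,4,5] = [4,5] − [1,5] + [1,4],
  ∂[1,5,6] = [5,6] − [1,6] + [1,5].
This gives a 15×10 integer matrix of rank 10; reducing to Smith normal form yields diagonal entries (1,1,1,1,1,1,1,1,1,2).

From H_k ≅ ker(∂_k) / im(∂_{k+1}) we obtain:

  H_0: rank C_0 − rank ∂_1 = 6 − 5 = 1, and the invariant factors of ∂_1 are all 1, so H_0 ≅ Z.
  H_1: rank ker ∂_1 − rank ∂_2 = (15 − 5) − 10 = 0, and ∂_2 has invariant factor 2 > 1, so H_1 ≅ Z/2Z.
  H_2: rank ker ∂_2 − rank ∂_3 = (10 − 10) − 0 = 0, and there is no ∂_3, so H_2 ≅ 0.

H_0 ≅ Z,  H_1 ≅ Z/2Z,  H_2 = 0.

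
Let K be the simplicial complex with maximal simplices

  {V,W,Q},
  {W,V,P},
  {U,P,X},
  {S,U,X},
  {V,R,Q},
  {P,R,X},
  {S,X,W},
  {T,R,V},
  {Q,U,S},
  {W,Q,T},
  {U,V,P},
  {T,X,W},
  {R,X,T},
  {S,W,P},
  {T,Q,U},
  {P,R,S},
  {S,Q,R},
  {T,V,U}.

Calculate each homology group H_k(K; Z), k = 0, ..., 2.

Order the vertices as P < Q < R < S < T < U < V < W < X. Listing each simplex with vertices in this order, K has dimension 2 with simplices:

  0-simplices (9): P, Q, R, S, T, U, V, W, X
  1-simplices (27): PR, PS, PU, PV, PW, PX, QR, QS, QT, QU, QV, QW, RS, RT, RV, RX, SU, SW, SX, TU, TV, TW, TX, UV, UX, VW, WX
  2-simplices (18): PRS, PRX, PSW, PUV, PUX, PVW, QRS, QRV, QSU, QTU, QTW, QVW, RTV, RTX, SUX, SWX, TUV, TWX

giving chain groups C_0 ≅ Z^9, C_1 ≅ Z^27, C_2 ≅ Z^18.

Boundary ∂_1: C_1 → C_0 is given by ∂[p,q] = [q] − [p].
The resulting 9×27 matrix has rank 8, and its Smith normal form has invariant factors (1,1,1,1,1,1,1,1).

Boundary ∂_2: C_2 → C_1 acts by ∂[p,q,r] = [q,r] − [p,r] + [p,q]. For instance
  ∂QRS = RS − QS + QR,
  ∂PRS = RS − PS + PR.
The 27×18 boundary matrix has rank 18 and Smith normal form diag(1,1,1,1,1,1,1,1,1,1,1,1,1,1,1,1,1,2).

Computing H_k = (kernel of ∂_k) / (image of ∂_{k+1}):

  H_0: rank C_0 − rank ∂_1 = 9 − 8 = 1, and the invariant factors of ∂_1 are all 1, so H_0 ≅ Z.
  H_1: rank ker ∂_1 − rank ∂_2 = (27 − 8) − 18 = 1, and ∂_2 has invariant factor 2 > 1, so H_1 ≅ Z ⊕ Z/2.
  H_2: rank ker ∂_2 − rank ∂_3 = (18 − 18) − 0 = 0, and there is no ∂_3, so H_2 ≅ 0.

As a check, the Euler characteristic is 9 − 27 + 18 = 0, which agrees with 1 − 1 + 0 = 0.

H_0 = Z,  H_1 = Z ⊕ Z/2,  H_2 = 0.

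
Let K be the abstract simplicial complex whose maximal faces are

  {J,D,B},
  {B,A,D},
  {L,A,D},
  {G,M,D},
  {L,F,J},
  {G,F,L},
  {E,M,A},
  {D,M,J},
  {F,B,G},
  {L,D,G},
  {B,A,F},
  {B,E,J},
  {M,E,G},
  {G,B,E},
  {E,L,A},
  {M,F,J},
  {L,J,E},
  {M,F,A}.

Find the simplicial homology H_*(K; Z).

Take the total order A < B < D < E < F < G < J < L < M on the vertex set. Then K (dimension 2) consists of the simplices:

  0-simplices (9): A, B, D, E, F, G, J, L, M
  1-simplices (27): AB, AD, AE, AF, AL, AM, BD, BE, BF, BG, BJ, DG, DJ, DL, DM, EG, EJ, EL, EM, FG, FJ, FL, FM, GL, GM, JL, JM
  2-simplices (18): ABD, ABF, ADL, AEL, AEM, AFM, BDJ, BEG, BEJ, BFG, DGL, DGM, DJM, EGM, EJL, FGL, FJL, FJM

Hence C_0 ≅ Z^9, C_1 ≅ Z^27, C_2 ≅ Z^18.

Boundary ∂_1: C_1 → C_0 is given by ∂[p,q] = [q] − [p].
The resulting 9×27 matrix has rank 8, and its Smith normal form has invariant factors (1,1,1,1,1,1,1,1).

The boundary map ∂_2: C_2 → C_1 sends each 2-simplex [p,q,r] to [q,r] − [p,r] + [p,q]. For instance
  ∂AEL = EL − AL + AE,
  ∂EJL = JL − EL + EJ.
This gives a 27×18 integer matrix of rank 17; reducing to Smith normal form yields diagonal entries (1,1,1,1,1,1,1,1,1,1,1,1,1,1,1,1,1).

Reading off H_k = ker ∂_k / im ∂_{k+1}:

  H_0: rank C_0 − rank ∂_1 = 9 − 8 = 1, and the invariant factors of ∂_1 are all 1, so H_0 ≅ Z.
  H_1: rank ker ∂_1 − rank ∂_2 = (27 − 8) − 17 = 2, and the invariant factors of ∂_2 are all 1, so H_1 ≅ Z^2.
  H_2: rank ker ∂_2 − rank ∂_3 = (18 − 17) − 0 = 1, and there is no ∂_3, so H_2 ≅ Z.

(K is a triangulation of the torus T^2.)

H_0 = Z,  H_1 = Z^2,  H_2 = Z.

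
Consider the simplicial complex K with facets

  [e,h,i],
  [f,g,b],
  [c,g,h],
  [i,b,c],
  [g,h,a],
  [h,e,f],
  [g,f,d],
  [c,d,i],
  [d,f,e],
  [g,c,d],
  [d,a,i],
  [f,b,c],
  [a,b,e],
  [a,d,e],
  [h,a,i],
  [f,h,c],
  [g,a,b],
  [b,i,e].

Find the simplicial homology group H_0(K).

Fix the vertex order a < b < c < d < e < f < g < h < i and write every simplex with vertices in increasing order. Then dim K = 2 and the simplices of K are:

  0-simplices (9): a, b, c, d, e, f, g, h, i
  1-simplices (27): ab, ad, ae, ag, ah, ai, bc, be, bf, bg, bi, cd, cf, cg, ch, ci, de, df, dg, di, ef, eh, ei, fg, fh, gh, hi
  2-simplices (18): abe, abg, ade, adi, agh, ahi, bcf, bci, bei, bfg, cdg, cdi, cfh, cgh, def, dfg, efh, ehi

giving chain groups C_0 ≅ Z^9, C_1 ≅ Z^27, C_2 ≅ Z^18.

Boundary ∂_1: C_1 → C_0 is given by ∂[p,q] = [q] − [p].
The 9×27 boundary matrix has rank 8 and Smith normal form diag(1,1,1,1,1,1,1,1).

Boundary ∂_2: C_2 → C_1 sends each 2-simplex [p,q,r] to [q,r] − [p,r] + [p,q]. For instance
  ∂abg = bg − ag + ab,
  ∂ahi = hi − ai + ah.
This gives a 27×18 integer matrix of rank 18; reducing to Smith normal form yields diagonal entries (1,1,1,1,1,1,1,1,1,1,1,1,1,1,1,1,1,2).

Now H_k = ker ∂_k / im ∂_{k+1}, so:

  H_0: rank C_0 − rank ∂_1 = 9 − 8 = 1, and the invariant factors of ∂_1 are all 1, so H_0 ≅ Z.

H_0 ≅ Z.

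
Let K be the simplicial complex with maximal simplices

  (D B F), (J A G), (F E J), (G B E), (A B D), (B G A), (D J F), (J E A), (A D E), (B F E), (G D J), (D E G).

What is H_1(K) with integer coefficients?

H_1 ≅ Z/2.

Take the total order A < B < D < E < F < G < J on the vertex set. Then K (dimension 2) consists of the simplices:

  0-simplices (7): A, B, D, E, F, G, J
  1-simplices (18): AB, AD, AE, AG, AJ, BD, BE, BF, BG, DE, DF, DG, DJ, EF, EG, EJ, FJ, GJ
  2-simplices (12): ABD, ABG, ADE, AEJ, AGJ, BDF, BEF, BEG, DEG, DFJ, DGJ, EFJ

so the chain groups are C_0 ≅ Z^7, C_1 ≅ Z^18, C_2 ≅ Z^12.

The boundary map ∂_1: C_1 → C_0 is given by ∂[p,q] = [q] − [p]. For instance
  ∂AB = B − A.
This gives a 7×18 integer matrix of rank 6; reducing to Smith normal form yields diagonal entries (1,1,1,1,1,1).

∂_2: C_2 → C_1 maps a triangle to the signed sum of its edges. For instance
  ∂BEF = EF − BF + BE,
  ∂EFJ = FJ − EJ + EF.
This gives a 18×12 integer matrix of rank 12; reducing to Smith normal form yields diagonal entries (1,1,1,1,1,1,1,1,1,1,1,2).

From H_k ≅ ker(∂_k) / im(∂_{k+1}) we obtain:

  H_1: rank ker ∂_1 − rank ∂_2 = (18 − 6) − 12 = 0, and ∂_2 has invariant factor 2 > 1, so H_1 ≅ Z/2.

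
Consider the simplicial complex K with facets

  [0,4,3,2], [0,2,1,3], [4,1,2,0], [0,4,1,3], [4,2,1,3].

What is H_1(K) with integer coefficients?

Take the total order 0 < 1 < 2 < 3 < 4 on the vertex set. Then K (dimension 3) consists of the simplices:

  0-simplices (5): [0], [1], [2], [3], [4]
  1-simplices (10): [0,1], [0,2], [0,3], [0,4], [1,2], [1,3], [1,4], [2,3], [2,4], [3,4]
  2-simplices (10): [0,1,2], [0,1,3], [0,1,4], [0,2,3], [0,2,4], [0,3,4], [1,2,3], [1,2,4], [1,3,4], [2,3,4]
  3-simplices (5): [0,1,2,3], [0,1,2,4], [0,1,3,4], [0,2,3,4], [1,2,3,4]

giving chain groups C_0 ≅ Z^5, C_1 ≅ Z^10, C_2 ≅ Z^10, C_3 ≅ Z^5.

The boundary map ∂_1: C_1 → C_0 is given by ∂[p,q] = [q] − [p]. For instance
  ∂[0,1] = [1] − [0].
The 5×10 boundary matrix has rank 4 and Smith normal form diag(1,1,1,1).

The boundary map ∂_2: C_2 → C_1 maps a triangle to the signed sum of its edges. For instance
  ∂[0,1,2] = [1,2] − [0,2] + [0,1],
  ∂[1,2,3] = [2,3] − [1,3] + [1,2].
As a 10×10 matrix over Z this has rank 6, with invariant factors (1,1,1,1,1,1).

∂_3: C_3 → C_2 sends each 3-simplex σ to the alternating sum Σ_i (−1)^i (σ with its i-th vertex removed). For instance
  ∂[0,1,2,3] = [1,2,3] − [0,2,3] + [0,1,3] − [0,1,2],
  ∂[0,2,3,4] = [2,3,4] − [0,3,4] + [0,2,4] − [0,2,3].
This gives a 10×5 integer matrix of rank 4; reducing to Smith normal form yields diagonal entries (1,1,1,1).

Reading off H_k = ker ∂_k / im ∂_{k+1}:

  H_1: rank ker ∂_1 − rank ∂_2 = (10 − 4) − 6 = 0, and the invariant factors of ∂_2 are all 1, so H_1 = 0.

(K is a triangulation of the 3-sphere S^3.)

H_1 ≅ 0.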